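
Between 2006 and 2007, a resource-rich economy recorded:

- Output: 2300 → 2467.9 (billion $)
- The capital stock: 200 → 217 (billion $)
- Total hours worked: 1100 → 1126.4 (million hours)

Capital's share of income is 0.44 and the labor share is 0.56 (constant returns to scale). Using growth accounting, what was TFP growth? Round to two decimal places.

2.22%

Output growth = (2467.9 − 2300) / 2300 = 7.3%.
The capital stock growth = (217 − 200) / 200 = 8.5%.
Total hours worked growth = (1126.4 − 1100) / 1100 = 2.4%.
Labor's share = 1 − 0.44 = 0.56.
The capital stock: 0.44 × 8.5 = 3.74 pp.
Total hours worked: 0.56 × 2.4 = 1.344 pp.
TFP growth = 7.3 − 5.084 = 2.216%.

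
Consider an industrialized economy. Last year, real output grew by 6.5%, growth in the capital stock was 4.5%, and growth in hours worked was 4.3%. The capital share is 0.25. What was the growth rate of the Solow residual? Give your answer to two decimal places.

Labor's share = 1 − 0.25 = 0.75.
The capital stock: 0.25 × 4.5 = 1.125 pp.
Hours worked: 0.75 × 4.3 = 3.225 pp.
TFP growth = 6.5 − 4.35 = 2.15%.

2.15%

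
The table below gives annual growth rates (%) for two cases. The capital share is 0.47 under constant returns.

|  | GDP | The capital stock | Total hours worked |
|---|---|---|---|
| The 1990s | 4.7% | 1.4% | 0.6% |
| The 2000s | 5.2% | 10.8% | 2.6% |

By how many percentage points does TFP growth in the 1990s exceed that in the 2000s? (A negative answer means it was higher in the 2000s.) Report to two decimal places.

Labor's share = 1 − 0.47 = 0.53.
The 1990s: TFP = 4.7 − 0.658 − 0.318 = 3.724%.
The 2000s: TFP = 5.2 − 5.076 − 1.378 = -1.254%.
Difference = 3.724 − (-1.254) = 4.978 pp.

4.98 percentage points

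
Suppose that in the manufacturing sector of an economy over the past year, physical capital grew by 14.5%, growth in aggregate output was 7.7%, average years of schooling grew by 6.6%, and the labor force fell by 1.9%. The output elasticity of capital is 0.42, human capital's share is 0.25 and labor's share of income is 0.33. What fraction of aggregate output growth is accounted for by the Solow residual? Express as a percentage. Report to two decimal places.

The Solow residual accounted for 7.62% of growth.

Labor's share = 1 − 0.42 − 0.25 = 0.33.
Physical capital: 0.42 × 14.5 = 6.09 pp.
Average years of schooling: 0.25 × 6.6 = 1.65 pp.
The labor force: 0.33 × (-1.9) = -0.627 pp.
TFP growth = 7.7 − 7.113 = 0.587%.
TFP share of growth = 0.587 / 7.7 × 100 = 7.6234%.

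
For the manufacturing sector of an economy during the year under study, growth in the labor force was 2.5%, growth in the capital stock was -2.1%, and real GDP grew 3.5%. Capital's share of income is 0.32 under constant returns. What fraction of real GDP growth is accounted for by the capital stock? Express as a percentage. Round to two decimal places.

The capital stock accounted for -19.20% of growth.

The capital stock contributed 0.32 × (-2.1) = -0.672 pp.
Share of growth = -0.672 / 3.5 × 100 = -19.2%.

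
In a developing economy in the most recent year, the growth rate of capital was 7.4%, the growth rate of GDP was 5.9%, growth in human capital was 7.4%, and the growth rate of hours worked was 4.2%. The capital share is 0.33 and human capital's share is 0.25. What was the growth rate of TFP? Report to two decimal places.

Labor's share = 1 − 0.33 − 0.25 = 0.42.
Capital: 0.33 × 7.4 = 2.442 pp.
Human capital: 0.25 × 7.4 = 1.85 pp.
Hours worked: 0.42 × 4.2 = 1.764 pp.
TFP growth = 5.9 − 6.056 = -0.156%.

-0.16%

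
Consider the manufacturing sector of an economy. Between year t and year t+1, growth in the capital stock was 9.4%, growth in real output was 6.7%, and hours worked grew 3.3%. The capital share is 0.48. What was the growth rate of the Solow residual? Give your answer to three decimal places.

Labor's share = 1 − 0.48 = 0.52.
The capital stock: 0.48 × 9.4 = 4.512 pp.
Hours worked: 0.52 × 3.3 = 1.716 pp.
TFP growth = 6.7 − 6.228 = 0.472%.

0.472%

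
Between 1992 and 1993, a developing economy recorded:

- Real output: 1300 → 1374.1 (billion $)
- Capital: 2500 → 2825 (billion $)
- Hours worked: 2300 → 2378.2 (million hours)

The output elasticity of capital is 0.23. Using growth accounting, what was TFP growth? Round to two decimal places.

0.09%

Real output growth = (1374.1 − 1300) / 1300 = 5.7%.
Capital growth = (2825 − 2500) / 2500 = 13%.
Hours worked growth = (2378.2 − 2300) / 2300 = 3.4%.
Labor's share = 1 − 0.23 = 0.77.
Capital: 0.23 × 13 = 2.99 pp.
Hours worked: 0.77 × 3.4 = 2.618 pp.
TFP growth = 5.7 − 5.608 = 0.092%.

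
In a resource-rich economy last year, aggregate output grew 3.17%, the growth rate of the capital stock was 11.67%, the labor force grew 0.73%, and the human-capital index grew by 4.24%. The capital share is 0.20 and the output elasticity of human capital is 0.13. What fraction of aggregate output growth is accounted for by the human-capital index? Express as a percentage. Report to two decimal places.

The human-capital index contributed 0.13 × 4.24 = 0.5512 pp.
Share of growth = 0.5512 / 3.17 × 100 = 17.388%.

The human-capital index accounted for 17.39% of growth.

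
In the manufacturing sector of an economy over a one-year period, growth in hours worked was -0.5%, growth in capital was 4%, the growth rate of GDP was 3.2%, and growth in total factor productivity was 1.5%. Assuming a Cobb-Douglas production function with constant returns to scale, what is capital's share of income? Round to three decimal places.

gY = gA + α·gK + (1−α)·gL, so gY − gA − gL = α(gK − gL).
3.2 − 1.5 + 0.5 = α × (4 − (-0.5)).
2.2 = 4.5 α, so α = 0.48889.

α = 0.489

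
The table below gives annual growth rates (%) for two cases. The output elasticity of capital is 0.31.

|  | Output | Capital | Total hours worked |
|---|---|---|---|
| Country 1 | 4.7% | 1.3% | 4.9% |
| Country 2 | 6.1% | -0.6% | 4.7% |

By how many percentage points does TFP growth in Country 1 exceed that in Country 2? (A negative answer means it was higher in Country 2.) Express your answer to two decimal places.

Labor's share = 1 − 0.31 = 0.69.
Country 1: TFP = 4.7 − 0.403 − 3.381 = 0.916%.
Country 2: TFP = 6.1 + 0.186 − 3.243 = 3.043%.
Difference = 0.916 − (3.043) = -2.127 pp.

-2.13 percentage points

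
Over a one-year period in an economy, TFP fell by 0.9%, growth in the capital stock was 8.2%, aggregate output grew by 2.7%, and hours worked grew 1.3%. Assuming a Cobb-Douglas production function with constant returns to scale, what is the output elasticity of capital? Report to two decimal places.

gY = gA + α·gK + (1−α)·gL, so gY − gA − gL = α(gK − gL).
2.7 + 0.9 − 1.3 = α × (8.2 − 1.3).
2.3 = 6.9 α, so α = 0.3333.

The output elasticity of capital is 0.33.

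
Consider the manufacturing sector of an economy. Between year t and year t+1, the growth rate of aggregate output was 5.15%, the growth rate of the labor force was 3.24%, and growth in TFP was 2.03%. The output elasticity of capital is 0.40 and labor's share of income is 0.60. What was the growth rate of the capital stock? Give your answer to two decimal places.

The capital stock growth was 2.94%.

Labor's share = 1 − 0.4 = 0.6.
gY = gA + 0.6×3.24 + 0.4×g.
0.4×g = 5.15 − 2.03 − 1.944 = 1.176.
g = 1.176 / 0.4 = 2.94%.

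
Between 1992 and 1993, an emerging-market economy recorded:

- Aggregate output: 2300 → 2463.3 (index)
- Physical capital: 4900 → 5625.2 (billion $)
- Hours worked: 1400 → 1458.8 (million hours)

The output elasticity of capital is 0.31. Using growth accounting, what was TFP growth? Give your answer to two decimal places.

-0.39%

Aggregate output growth = (2463.3 − 2300) / 2300 = 7.1%.
Physical capital growth = (5625.2 − 4900) / 4900 = 14.8%.
Hours worked growth = (1458.8 − 1400) / 1400 = 4.2%.
Labor's share = 1 − 0.31 = 0.69.
Physical capital: 0.31 × 14.8 = 4.588 pp.
Hours worked: 0.69 × 4.2 = 2.898 pp.
TFP growth = 7.1 − 7.486 = -0.386%.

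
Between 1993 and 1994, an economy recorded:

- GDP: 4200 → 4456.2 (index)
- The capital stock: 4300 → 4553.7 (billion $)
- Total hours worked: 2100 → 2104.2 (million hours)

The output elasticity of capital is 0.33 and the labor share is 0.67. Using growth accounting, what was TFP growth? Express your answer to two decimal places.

4.02%

GDP growth = (4456.2 − 4200) / 4200 = 6.1%.
The capital stock growth = (4553.7 − 4300) / 4300 = 5.9%.
Total hours worked growth = (2104.2 − 2100) / 2100 = 0.2%.
Labor's share = 1 − 0.33 = 0.67.
The capital stock: 0.33 × 5.9 = 1.947 pp.
Total hours worked: 0.67 × 0.2 = 0.134 pp.
TFP growth = 6.1 − 2.081 = 4.019%.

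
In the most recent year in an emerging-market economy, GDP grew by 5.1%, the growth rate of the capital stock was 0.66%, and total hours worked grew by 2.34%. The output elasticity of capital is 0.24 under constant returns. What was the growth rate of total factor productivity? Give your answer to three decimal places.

Labor's share = 1 − 0.24 = 0.76.
The capital stock: 0.24 × 0.66 = 0.1584 pp.
Total hours worked: 0.76 × 2.34 = 1.7784 pp.
TFP growth = 5.1 − 1.9368 = 3.1632%.

Total factor productivity growth was 3.163%.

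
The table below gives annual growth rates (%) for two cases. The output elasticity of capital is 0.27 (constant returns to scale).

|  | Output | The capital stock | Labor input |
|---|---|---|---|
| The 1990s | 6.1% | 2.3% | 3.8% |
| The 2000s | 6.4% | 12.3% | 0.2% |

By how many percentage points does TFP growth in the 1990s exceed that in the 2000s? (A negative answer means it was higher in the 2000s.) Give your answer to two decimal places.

-0.23 percentage points

Labor's share = 1 − 0.27 = 0.73.
The 1990s: TFP = 6.1 − 0.621 − 2.774 = 2.705%.
The 2000s: TFP = 6.4 − 3.321 − 0.146 = 2.933%.
Difference = 2.705 − (2.933) = -0.228 pp.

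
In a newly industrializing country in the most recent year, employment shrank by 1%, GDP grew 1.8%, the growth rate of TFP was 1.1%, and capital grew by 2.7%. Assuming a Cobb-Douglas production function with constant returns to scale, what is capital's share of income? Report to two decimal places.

α = 0.46

gY = gA + α·gK + (1−α)·gL, so gY − gA − gL = α(gK − gL).
1.8 − 1.1 + 1 = α × (2.7 − (-1)).
1.7 = 3.7 α, so α = 0.4595.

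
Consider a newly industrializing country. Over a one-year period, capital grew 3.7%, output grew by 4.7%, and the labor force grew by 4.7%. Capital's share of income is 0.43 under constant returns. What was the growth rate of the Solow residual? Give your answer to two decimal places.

Labor's share = 1 − 0.43 = 0.57.
Capital: 0.43 × 3.7 = 1.591 pp.
The labor force: 0.57 × 4.7 = 2.679 pp.
TFP growth = 4.7 − 4.27 = 0.43%.

0.43%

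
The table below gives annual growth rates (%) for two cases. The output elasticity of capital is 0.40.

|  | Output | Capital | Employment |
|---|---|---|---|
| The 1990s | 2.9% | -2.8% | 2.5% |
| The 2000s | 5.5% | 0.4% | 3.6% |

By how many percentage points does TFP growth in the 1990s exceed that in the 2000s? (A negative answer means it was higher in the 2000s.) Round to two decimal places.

Labor's share = 1 − 0.4 = 0.6.
The 1990s: TFP = 2.9 + 1.12 − 1.5 = 2.52%.
The 2000s: TFP = 5.5 − 0.16 − 2.16 = 3.18%.
Difference = 2.52 − (3.18) = -0.66 pp.

-0.66 percentage points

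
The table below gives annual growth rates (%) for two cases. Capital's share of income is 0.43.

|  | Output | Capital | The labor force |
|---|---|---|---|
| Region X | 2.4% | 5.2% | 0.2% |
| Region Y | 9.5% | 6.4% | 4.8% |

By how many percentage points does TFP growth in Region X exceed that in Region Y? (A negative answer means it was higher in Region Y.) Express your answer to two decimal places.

Labor's share = 1 − 0.43 = 0.57.
Region X: TFP = 2.4 − 2.236 − 0.114 = 0.05%.
Region Y: TFP = 9.5 − 2.752 − 2.736 = 4.012%.
Difference = 0.05 − (4.012) = -3.962 pp.

-3.96 percentage points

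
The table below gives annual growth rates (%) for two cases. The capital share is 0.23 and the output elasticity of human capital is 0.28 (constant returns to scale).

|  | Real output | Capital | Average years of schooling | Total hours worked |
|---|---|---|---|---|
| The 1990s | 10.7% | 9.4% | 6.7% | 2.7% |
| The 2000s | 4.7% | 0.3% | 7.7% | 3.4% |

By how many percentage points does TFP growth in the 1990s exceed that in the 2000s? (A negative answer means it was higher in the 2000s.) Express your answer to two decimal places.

Labor's share = 1 − 0.23 − 0.28 = 0.49.
The 1990s: TFP = 10.7 − 2.162 − 1.876 − 1.323 = 5.339%.
The 2000s: TFP = 4.7 − 0.069 − 2.156 − 1.666 = 0.809%.
Difference = 5.339 − (0.809) = 4.53 pp.

4.53 percentage points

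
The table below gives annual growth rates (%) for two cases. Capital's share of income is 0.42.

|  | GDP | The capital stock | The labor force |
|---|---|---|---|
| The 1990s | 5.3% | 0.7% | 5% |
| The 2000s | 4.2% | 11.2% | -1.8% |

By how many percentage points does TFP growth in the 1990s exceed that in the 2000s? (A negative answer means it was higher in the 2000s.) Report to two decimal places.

1.57 percentage points

Labor's share = 1 − 0.42 = 0.58.
The 1990s: TFP = 5.3 − 0.294 − 2.9 = 2.106%.
The 2000s: TFP = 4.2 − 4.704 + 1.044 = 0.54%.
Difference = 2.106 − (0.54) = 1.566 pp.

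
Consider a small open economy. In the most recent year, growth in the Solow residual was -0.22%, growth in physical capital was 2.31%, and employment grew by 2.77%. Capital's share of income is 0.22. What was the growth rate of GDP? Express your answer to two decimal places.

Labor's share = 1 − 0.22 = 0.78.
Physical capital: 0.22 × 2.31 = 0.5082 pp.
Employment: 0.78 × 2.77 = 2.1606 pp.
Output growth = -0.22 + 2.6688 = 2.4488%.

2.45%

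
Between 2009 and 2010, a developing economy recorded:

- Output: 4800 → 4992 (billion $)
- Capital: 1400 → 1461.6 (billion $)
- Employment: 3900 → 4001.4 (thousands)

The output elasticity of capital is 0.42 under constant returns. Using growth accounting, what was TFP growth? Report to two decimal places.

Output growth = (4992 − 4800) / 4800 = 4%.
Capital growth = (1461.6 − 1400) / 1400 = 4.4%.
Employment growth = (4001.4 − 3900) / 3900 = 2.6%.
Labor's share = 1 − 0.42 = 0.58.
Capital: 0.42 × 4.4 = 1.848 pp.
Employment: 0.58 × 2.6 = 1.508 pp.
TFP growth = 4 − 3.356 = 0.644%.

0.64%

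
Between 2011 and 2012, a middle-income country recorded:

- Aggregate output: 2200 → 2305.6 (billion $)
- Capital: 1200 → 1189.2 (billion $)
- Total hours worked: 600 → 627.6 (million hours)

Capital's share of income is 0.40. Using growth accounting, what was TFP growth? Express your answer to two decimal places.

TFP grew 2.40%.

Aggregate output growth = (2305.6 − 2200) / 2200 = 4.8%.
Capital growth = (1189.2 − 1200) / 1200 = -0.9%.
Total hours worked growth = (627.6 − 600) / 600 = 4.6%.
Labor's share = 1 − 0.4 = 0.6.
Capital: 0.4 × (-0.9) = -0.36 pp.
Total hours worked: 0.6 × 4.6 = 2.76 pp.
TFP growth = 4.8 − 2.4 = 2.4%.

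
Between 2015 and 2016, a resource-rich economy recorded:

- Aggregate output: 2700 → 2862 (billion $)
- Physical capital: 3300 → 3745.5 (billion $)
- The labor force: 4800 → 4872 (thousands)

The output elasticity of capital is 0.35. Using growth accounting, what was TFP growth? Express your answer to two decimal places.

0.30%

Aggregate output growth = (2862 − 2700) / 2700 = 6%.
Physical capital growth = (3745.5 − 3300) / 3300 = 13.5%.
The labor force growth = (4872 − 4800) / 4800 = 1.5%.
Labor's share = 1 − 0.35 = 0.65.
Physical capital: 0.35 × 13.5 = 4.725 pp.
The labor force: 0.65 × 1.5 = 0.975 pp.
TFP growth = 6 − 5.7 = 0.3%.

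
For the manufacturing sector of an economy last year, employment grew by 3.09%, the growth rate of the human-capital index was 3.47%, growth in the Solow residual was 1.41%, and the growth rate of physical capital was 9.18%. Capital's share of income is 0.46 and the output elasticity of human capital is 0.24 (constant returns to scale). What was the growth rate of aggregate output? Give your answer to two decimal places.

Labor's share = 1 − 0.46 − 0.24 = 0.3.
Physical capital: 0.46 × 9.18 = 4.2228 pp.
The human-capital index: 0.24 × 3.47 = 0.8328 pp.
Employment: 0.3 × 3.09 = 0.927 pp.
Output growth = 1.41 + 5.9826 = 7.3926%.

7.39%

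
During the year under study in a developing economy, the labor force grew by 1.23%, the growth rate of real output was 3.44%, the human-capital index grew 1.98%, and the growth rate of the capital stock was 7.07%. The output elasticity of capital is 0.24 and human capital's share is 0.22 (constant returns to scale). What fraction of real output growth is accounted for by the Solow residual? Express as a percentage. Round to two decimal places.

18.70%

Labor's share = 1 − 0.24 − 0.22 = 0.54.
The capital stock: 0.24 × 7.07 = 1.6968 pp.
The human-capital index: 0.22 × 1.98 = 0.4356 pp.
The labor force: 0.54 × 1.23 = 0.6642 pp.
TFP growth = 3.44 − 2.7966 = 0.6434%.
TFP share of growth = 0.6434 / 3.44 × 100 = 18.7035%.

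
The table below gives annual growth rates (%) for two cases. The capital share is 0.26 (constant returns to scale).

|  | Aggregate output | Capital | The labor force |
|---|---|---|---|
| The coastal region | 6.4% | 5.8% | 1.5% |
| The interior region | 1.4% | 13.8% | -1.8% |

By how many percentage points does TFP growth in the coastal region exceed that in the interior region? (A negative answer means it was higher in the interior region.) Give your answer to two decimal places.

4.64 percentage points

Labor's share = 1 − 0.26 = 0.74.
The coastal region: TFP = 6.4 − 1.508 − 1.11 = 3.782%.
The interior region: TFP = 1.4 − 3.588 + 1.332 = -0.856%.
Difference = 3.782 − (-0.856) = 4.638 pp.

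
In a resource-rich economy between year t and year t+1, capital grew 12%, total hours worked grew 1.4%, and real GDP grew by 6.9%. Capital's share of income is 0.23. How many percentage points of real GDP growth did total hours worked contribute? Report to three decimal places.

1.078 percentage points

Labor's share = 1 − 0.23 = 0.77.
Contribution = share × growth = 0.77 × 1.4 = 1.078 pp.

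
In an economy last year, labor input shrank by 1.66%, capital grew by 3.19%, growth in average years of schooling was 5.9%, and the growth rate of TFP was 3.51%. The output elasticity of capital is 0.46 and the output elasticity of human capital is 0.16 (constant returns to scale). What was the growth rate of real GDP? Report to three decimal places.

Labor's share = 1 − 0.46 − 0.16 = 0.38.
Capital: 0.46 × 3.19 = 1.4674 pp.
Average years of schooling: 0.16 × 5.9 = 0.944 pp.
Labor input: 0.38 × (-1.66) = -0.6308 pp.
Output growth = 3.51 + 1.7806 = 5.2906%.

5.291%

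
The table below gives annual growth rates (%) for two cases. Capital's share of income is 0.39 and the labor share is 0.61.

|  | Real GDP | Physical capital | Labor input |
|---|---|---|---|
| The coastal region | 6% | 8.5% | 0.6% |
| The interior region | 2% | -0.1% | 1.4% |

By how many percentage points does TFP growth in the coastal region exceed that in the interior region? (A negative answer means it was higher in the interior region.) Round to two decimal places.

1.13 percentage points

Labor's share = 1 − 0.39 = 0.61.
The coastal region: TFP = 6 − 3.315 − 0.366 = 2.319%.
The interior region: TFP = 2 + 0.039 − 0.854 = 1.185%.
Difference = 2.319 − (1.185) = 1.134 pp.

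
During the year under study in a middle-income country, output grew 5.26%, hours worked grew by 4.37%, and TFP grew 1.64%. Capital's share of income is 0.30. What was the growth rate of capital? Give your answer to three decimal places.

Capital growth was 1.870%.

Labor's share = 1 − 0.3 = 0.7.
gY = gA + 0.7×4.37 + 0.3×g.
0.3×g = 5.26 − 1.64 − 3.059 = 0.561.
g = 0.561 / 0.3 = 1.87%.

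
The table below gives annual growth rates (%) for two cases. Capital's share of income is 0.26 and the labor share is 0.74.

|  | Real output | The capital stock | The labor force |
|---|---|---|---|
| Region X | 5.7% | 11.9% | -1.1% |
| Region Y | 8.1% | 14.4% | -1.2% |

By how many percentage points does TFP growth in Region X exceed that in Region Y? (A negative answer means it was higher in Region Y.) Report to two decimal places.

Labor's share = 1 − 0.26 = 0.74.
Region X: TFP = 5.7 − 3.094 + 0.814 = 3.42%.
Region Y: TFP = 8.1 − 3.744 + 0.888 = 5.244%.
Difference = 3.42 − (5.244) = -1.824 pp.

-1.82 percentage points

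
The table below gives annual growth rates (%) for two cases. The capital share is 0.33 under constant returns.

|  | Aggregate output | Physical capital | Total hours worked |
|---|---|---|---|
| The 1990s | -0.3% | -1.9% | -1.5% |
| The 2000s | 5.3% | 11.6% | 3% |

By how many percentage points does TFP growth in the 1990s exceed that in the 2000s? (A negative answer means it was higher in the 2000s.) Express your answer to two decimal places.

Labor's share = 1 − 0.33 = 0.67.
The 1990s: TFP = -0.3 + 0.627 + 1.005 = 1.332%.
The 2000s: TFP = 5.3 − 3.828 − 2.01 = -0.538%.
Difference = 1.332 − (-0.538) = 1.87 pp.

1.87 percentage points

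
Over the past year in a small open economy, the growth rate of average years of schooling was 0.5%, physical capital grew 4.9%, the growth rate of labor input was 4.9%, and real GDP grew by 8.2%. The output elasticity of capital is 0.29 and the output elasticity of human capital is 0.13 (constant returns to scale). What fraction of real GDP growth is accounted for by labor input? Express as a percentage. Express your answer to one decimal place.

34.7%

Labor's share = 1 − 0.29 − 0.13 = 0.58.
Labor input contributed 0.58 × 4.9 = 2.842 pp.
Share of growth = 2.842 / 8.2 × 100 = 34.659%.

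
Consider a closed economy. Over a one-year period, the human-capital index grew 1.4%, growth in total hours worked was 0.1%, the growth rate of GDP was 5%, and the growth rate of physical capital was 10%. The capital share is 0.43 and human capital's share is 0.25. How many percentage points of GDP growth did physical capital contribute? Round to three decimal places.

4.300 pp

Contribution = share × growth = 0.43 × 10 = 4.3 pp.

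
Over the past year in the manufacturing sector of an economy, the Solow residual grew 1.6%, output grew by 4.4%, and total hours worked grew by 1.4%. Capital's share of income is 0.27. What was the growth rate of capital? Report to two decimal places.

Labor's share = 1 − 0.27 = 0.73.
gY = gA + 0.73×1.4 + 0.27×g.
0.27×g = 4.4 − 1.6 − 1.022 = 1.778.
g = 1.778 / 0.27 = 6.5852%.

6.59%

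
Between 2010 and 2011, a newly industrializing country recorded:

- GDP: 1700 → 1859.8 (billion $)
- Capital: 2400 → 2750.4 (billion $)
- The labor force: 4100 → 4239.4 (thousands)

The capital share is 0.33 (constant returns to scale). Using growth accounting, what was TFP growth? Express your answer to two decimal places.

GDP growth = (1859.8 − 1700) / 1700 = 9.4%.
Capital growth = (2750.4 − 2400) / 2400 = 14.6%.
The labor force growth = (4239.4 − 4100) / 4100 = 3.4%.
Labor's share = 1 − 0.33 = 0.67.
Capital: 0.33 × 14.6 = 4.818 pp.
The labor force: 0.67 × 3.4 = 2.278 pp.
TFP growth = 9.4 − 7.096 = 2.304%.

2.30%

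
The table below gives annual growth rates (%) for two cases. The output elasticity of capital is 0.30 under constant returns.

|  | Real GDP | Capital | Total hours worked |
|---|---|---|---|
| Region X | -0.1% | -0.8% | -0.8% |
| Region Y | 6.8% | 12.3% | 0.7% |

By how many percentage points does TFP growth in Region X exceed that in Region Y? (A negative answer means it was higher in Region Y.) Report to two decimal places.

Labor's share = 1 − 0.3 = 0.7.
Region X: TFP = -0.1 + 0.24 + 0.56 = 0.7%.
Region Y: TFP = 6.8 − 3.69 − 0.49 = 2.62%.
Difference = 0.7 − (2.62) = -1.92 pp.

-1.92 percentage points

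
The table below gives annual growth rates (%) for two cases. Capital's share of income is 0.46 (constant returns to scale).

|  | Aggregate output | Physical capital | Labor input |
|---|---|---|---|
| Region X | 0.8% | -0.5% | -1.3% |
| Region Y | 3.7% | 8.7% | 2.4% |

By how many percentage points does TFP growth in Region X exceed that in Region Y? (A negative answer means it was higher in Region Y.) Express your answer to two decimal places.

Labor's share = 1 − 0.46 = 0.54.
Region X: TFP = 0.8 + 0.23 + 0.702 = 1.732%.
Region Y: TFP = 3.7 − 4.002 − 1.296 = -1.598%.
Difference = 1.732 − (-1.598) = 3.33 pp.

3.33 percentage points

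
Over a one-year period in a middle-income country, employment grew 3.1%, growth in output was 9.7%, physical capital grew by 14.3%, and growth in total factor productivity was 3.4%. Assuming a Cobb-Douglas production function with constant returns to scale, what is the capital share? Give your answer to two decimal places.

0.29

gY = gA + α·gK + (1−α)·gL, so gY − gA − gL = α(gK − gL).
9.7 − 3.4 − 3.1 = α × (14.3 − 3.1).
3.2 = 11.2 α, so α = 0.2857.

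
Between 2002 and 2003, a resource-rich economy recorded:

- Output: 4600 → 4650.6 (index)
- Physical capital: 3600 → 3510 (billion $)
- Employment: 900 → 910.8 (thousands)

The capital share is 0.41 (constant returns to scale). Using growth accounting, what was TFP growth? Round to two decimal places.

1.42%

Output growth = (4650.6 − 4600) / 4600 = 1.1%.
Physical capital growth = (3510 − 3600) / 3600 = -2.5%.
Employment growth = (910.8 − 900) / 900 = 1.2%.
Labor's share = 1 − 0.41 = 0.59.
Physical capital: 0.41 × (-2.5) = -1.025 pp.
Employment: 0.59 × 1.2 = 0.708 pp.
TFP growth = 1.1 + 0.317 = 1.417%.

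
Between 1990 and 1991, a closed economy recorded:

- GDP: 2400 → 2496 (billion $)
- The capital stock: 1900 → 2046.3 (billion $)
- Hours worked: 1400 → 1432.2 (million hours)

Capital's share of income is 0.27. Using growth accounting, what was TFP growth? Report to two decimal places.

GDP growth = (2496 − 2400) / 2400 = 4%.
The capital stock growth = (2046.3 − 1900) / 1900 = 7.7%.
Hours worked growth = (1432.2 − 1400) / 1400 = 2.3%.
Labor's share = 1 − 0.27 = 0.73.
The capital stock: 0.27 × 7.7 = 2.079 pp.
Hours worked: 0.73 × 2.3 = 1.679 pp.
TFP growth = 4 − 3.758 = 0.242%.

0.24%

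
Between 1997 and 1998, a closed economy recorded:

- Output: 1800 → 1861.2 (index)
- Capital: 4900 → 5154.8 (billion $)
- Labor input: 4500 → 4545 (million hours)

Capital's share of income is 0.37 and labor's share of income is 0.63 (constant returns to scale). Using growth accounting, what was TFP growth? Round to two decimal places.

0.85%

Output growth = (1861.2 − 1800) / 1800 = 3.4%.
Capital growth = (5154.8 − 4900) / 4900 = 5.2%.
Labor input growth = (4545 − 4500) / 4500 = 1%.
Labor's share = 1 − 0.37 = 0.63.
Capital: 0.37 × 5.2 = 1.924 pp.
Labor input: 0.63 × 1 = 0.63 pp.
TFP growth = 3.4 − 2.554 = 0.846%.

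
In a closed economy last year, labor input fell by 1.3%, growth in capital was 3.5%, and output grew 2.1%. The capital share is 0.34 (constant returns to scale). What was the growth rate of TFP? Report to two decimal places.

Labor's share = 1 − 0.34 = 0.66.
Capital: 0.34 × 3.5 = 1.19 pp.
Labor input: 0.66 × (-1.3) = -0.858 pp.
TFP growth = 2.1 − 0.332 = 1.768%.

1.77%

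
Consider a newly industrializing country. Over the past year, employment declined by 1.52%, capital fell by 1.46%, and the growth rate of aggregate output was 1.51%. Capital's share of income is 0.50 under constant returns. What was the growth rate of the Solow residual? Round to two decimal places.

Labor's share = 1 − 0.5 = 0.5.
Capital: 0.5 × (-1.46) = -0.73 pp.
Employment: 0.5 × (-1.52) = -0.76 pp.
TFP growth = 1.51 + 1.49 = 3%.

The Solow residual grew 3.00%.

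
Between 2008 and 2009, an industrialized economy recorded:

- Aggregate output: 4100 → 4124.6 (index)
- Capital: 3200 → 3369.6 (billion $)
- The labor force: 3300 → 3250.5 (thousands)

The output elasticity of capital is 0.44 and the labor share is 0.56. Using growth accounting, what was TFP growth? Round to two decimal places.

Aggregate output growth = (4124.6 − 4100) / 4100 = 0.6%.
Capital growth = (3369.6 − 3200) / 3200 = 5.3%.
The labor force growth = (3250.5 − 3300) / 3300 = -1.5%.
Labor's share = 1 − 0.44 = 0.56.
Capital: 0.44 × 5.3 = 2.332 pp.
The labor force: 0.56 × (-1.5) = -0.84 pp.
TFP growth = 0.6 − 1.492 = -0.892%.

-0.89%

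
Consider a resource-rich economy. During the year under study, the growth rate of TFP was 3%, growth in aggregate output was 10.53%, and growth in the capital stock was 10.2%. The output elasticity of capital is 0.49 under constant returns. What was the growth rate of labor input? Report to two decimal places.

Labor input grew 4.96%.

Labor's share = 1 − 0.49 = 0.51.
gY = gA + 0.49×10.2 + 0.51×g.
0.51×g = 10.53 − 3 − 4.998 = 2.532.
g = 2.532 / 0.51 = 4.9647%.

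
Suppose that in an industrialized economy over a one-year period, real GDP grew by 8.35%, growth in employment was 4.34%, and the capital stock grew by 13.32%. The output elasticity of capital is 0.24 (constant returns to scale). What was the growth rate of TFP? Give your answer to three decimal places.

TFP growth was 1.855%.

Labor's share = 1 − 0.24 = 0.76.
The capital stock: 0.24 × 13.32 = 3.1968 pp.
Employment: 0.76 × 4.34 = 3.2984 pp.
TFP growth = 8.35 − 6.4952 = 1.8548%.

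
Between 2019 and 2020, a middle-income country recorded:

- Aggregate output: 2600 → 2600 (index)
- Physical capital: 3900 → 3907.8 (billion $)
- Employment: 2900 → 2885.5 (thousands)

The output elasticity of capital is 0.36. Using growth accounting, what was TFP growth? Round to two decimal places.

Aggregate output growth = (2600 − 2600) / 2600 = 0%.
Physical capital growth = (3907.8 − 3900) / 3900 = 0.2%.
Employment growth = (2885.5 − 2900) / 2900 = -0.5%.
Labor's share = 1 − 0.36 = 0.64.
Physical capital: 0.36 × 0.2 = 0.072 pp.
Employment: 0.64 × (-0.5) = -0.32 pp.
TFP growth = 0 + 0.248 = 0.248%.

TFP growth was 0.25%.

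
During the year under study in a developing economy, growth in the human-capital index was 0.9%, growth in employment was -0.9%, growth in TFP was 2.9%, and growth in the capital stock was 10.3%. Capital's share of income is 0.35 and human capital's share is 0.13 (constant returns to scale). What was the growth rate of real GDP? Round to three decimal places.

Real GDP grew 6.154%.

Labor's share = 1 − 0.35 − 0.13 = 0.52.
The capital stock: 0.35 × 10.3 = 3.605 pp.
The human-capital index: 0.13 × 0.9 = 0.117 pp.
Employment: 0.52 × (-0.9) = -0.468 pp.
Output growth = 2.9 + 3.254 = 6.154%.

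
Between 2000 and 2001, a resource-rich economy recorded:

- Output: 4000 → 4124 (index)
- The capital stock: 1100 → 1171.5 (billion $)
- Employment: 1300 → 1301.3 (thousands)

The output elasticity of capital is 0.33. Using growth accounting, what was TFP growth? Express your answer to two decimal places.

0.89%

Output growth = (4124 − 4000) / 4000 = 3.1%.
The capital stock growth = (1171.5 − 1100) / 1100 = 6.5%.
Employment growth = (1301.3 − 1300) / 1300 = 0.1%.
Labor's share = 1 − 0.33 = 0.67.
The capital stock: 0.33 × 6.5 = 2.145 pp.
Employment: 0.67 × 0.1 = 0.067 pp.
TFP growth = 3.1 − 2.212 = 0.888%.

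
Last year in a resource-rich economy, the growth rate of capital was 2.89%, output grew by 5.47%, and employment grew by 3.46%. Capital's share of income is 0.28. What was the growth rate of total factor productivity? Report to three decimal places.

Labor's share = 1 − 0.28 = 0.72.
Capital: 0.28 × 2.89 = 0.8092 pp.
Employment: 0.72 × 3.46 = 2.4912 pp.
TFP growth = 5.47 − 3.3004 = 2.1696%.

Total factor productivity growth was 2.170%.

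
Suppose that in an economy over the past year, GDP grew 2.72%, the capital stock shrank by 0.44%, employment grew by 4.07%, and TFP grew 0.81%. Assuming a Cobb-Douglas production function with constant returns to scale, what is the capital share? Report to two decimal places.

0.48

gY = gA + α·gK + (1−α)·gL, so gY − gA − gL = α(gK − gL).
2.72 − 0.81 − 4.07 = α × (-0.44 − 4.07).
-2.16 = -4.51 α, so α = 0.4789.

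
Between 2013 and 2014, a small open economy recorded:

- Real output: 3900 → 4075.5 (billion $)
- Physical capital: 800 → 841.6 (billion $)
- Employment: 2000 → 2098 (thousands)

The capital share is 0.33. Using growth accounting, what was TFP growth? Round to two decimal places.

Real output growth = (4075.5 − 3900) / 3900 = 4.5%.
Physical capital growth = (841.6 − 800) / 800 = 5.2%.
Employment growth = (2098 − 2000) / 2000 = 4.9%.
Labor's share = 1 − 0.33 = 0.67.
Physical capital: 0.33 × 5.2 = 1.716 pp.
Employment: 0.67 × 4.9 = 3.283 pp.
TFP growth = 4.5 − 4.999 = -0.499%.

-0.50%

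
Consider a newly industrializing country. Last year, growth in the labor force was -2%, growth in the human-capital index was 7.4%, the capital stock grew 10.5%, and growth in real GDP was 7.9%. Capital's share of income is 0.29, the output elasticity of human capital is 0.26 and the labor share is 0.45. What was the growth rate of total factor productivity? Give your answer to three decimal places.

Labor's share = 1 − 0.29 − 0.26 = 0.45.
The capital stock: 0.29 × 10.5 = 3.045 pp.
The human-capital index: 0.26 × 7.4 = 1.924 pp.
The labor force: 0.45 × (-2) = -0.9 pp.
TFP growth = 7.9 − 4.069 = 3.831%.

Total factor productivity grew 3.831%.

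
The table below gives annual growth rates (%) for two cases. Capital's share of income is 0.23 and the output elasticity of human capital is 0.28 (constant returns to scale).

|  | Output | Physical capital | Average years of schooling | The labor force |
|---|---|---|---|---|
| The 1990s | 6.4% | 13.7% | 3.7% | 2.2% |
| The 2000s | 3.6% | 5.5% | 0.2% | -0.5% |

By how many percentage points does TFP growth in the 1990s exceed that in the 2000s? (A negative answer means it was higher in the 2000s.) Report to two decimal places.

Labor's share = 1 − 0.23 − 0.28 = 0.49.
The 1990s: TFP = 6.4 − 3.151 − 1.036 − 1.078 = 1.135%.
The 2000s: TFP = 3.6 − 1.265 − 0.056 + 0.245 = 2.524%.
Difference = 1.135 − (2.524) = -1.389 pp.

-1.39 percentage points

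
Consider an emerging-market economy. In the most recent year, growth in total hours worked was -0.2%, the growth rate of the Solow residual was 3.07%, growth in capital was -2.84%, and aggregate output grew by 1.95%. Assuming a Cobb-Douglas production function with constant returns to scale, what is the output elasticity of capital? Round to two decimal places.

gY = gA + α·gK + (1−α)·gL, so gY − gA − gL = α(gK − gL).
1.95 − 3.07 + 0.2 = α × (-2.84 − (-0.2)).
-0.92 = -2.64 α, so α = 0.3485.

α = 0.35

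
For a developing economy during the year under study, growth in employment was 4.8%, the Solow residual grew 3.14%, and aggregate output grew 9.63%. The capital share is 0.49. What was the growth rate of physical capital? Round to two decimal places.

Labor's share = 1 − 0.49 = 0.51.
gY = gA + 0.51×4.8 + 0.49×g.
0.49×g = 9.63 − 3.14 − 2.448 = 4.042.
g = 4.042 / 0.49 = 8.249%.

8.25%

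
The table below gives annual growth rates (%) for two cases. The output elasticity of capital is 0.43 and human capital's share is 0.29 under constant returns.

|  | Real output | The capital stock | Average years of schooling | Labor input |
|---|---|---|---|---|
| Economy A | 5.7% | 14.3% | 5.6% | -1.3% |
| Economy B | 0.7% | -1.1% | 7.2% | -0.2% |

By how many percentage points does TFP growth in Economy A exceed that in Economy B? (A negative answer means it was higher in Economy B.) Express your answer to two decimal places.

Labor's share = 1 − 0.43 − 0.29 = 0.28.
Economy A: TFP = 5.7 − 6.149 − 1.624 + 0.364 = -1.709%.
Economy B: TFP = 0.7 + 0.473 − 2.088 + 0.056 = -0.859%.
Difference = -1.709 − (-0.859) = -0.85 pp.

-0.85 percentage points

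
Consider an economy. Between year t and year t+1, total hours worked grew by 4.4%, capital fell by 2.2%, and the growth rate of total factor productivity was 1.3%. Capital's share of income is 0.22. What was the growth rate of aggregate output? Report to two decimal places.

4.25%

Labor's share = 1 − 0.22 = 0.78.
Capital: 0.22 × (-2.2) = -0.484 pp.
Total hours worked: 0.78 × 4.4 = 3.432 pp.
Output growth = 1.3 + 2.948 = 4.248%.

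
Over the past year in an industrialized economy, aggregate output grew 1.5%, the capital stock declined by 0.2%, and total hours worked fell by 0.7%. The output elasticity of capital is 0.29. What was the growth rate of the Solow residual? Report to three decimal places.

Labor's share = 1 − 0.29 = 0.71.
The capital stock: 0.29 × (-0.2) = -0.058 pp.
Total hours worked: 0.71 × (-0.7) = -0.497 pp.
TFP growth = 1.5 + 0.555 = 2.055%.

2.055%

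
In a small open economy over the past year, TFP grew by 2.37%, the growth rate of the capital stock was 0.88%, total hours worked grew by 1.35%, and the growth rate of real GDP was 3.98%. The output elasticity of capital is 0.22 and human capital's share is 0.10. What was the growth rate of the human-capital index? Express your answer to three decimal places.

Labor's share = 1 − 0.22 − 0.1 = 0.68.
gY = gA + 0.22×0.88 + 0.68×1.35 + 0.1×g.
0.1×g = 3.98 − 2.37 − 1.1116 = 0.4984.
g = 0.4984 / 0.1 = 4.984%.

4.984%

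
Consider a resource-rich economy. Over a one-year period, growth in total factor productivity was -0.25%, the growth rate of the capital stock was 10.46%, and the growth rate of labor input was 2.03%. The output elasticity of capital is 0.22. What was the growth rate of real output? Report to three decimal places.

Real output growth was 3.635%.

Labor's share = 1 − 0.22 = 0.78.
The capital stock: 0.22 × 10.46 = 2.3012 pp.
Labor input: 0.78 × 2.03 = 1.5834 pp.
Output growth = -0.25 + 3.8846 = 3.6346%.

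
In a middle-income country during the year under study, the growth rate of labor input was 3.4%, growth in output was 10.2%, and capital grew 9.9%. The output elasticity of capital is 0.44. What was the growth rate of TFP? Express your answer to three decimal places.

Labor's share = 1 − 0.44 = 0.56.
Capital: 0.44 × 9.9 = 4.356 pp.
Labor input: 0.56 × 3.4 = 1.904 pp.
TFP growth = 10.2 − 6.26 = 3.94%.

3.940%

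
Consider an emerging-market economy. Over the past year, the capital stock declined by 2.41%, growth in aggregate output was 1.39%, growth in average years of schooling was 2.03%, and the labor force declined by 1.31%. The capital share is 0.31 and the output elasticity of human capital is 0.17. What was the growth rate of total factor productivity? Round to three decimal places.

2.473%

Labor's share = 1 − 0.31 − 0.17 = 0.52.
The capital stock: 0.31 × (-2.41) = -0.7471 pp.
Average years of schooling: 0.17 × 2.03 = 0.3451 pp.
The labor force: 0.52 × (-1.31) = -0.6812 pp.
TFP growth = 1.39 + 1.0832 = 2.4732%.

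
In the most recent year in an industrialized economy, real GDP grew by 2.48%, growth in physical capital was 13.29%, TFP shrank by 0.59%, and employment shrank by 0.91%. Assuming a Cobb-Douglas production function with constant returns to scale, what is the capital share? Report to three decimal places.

0.280

gY = gA + α·gK + (1−α)·gL, so gY − gA − gL = α(gK − gL).
2.48 + 0.59 + 0.91 = α × (13.29 − (-0.91)).
3.98 = 14.2 α, so α = 0.28028.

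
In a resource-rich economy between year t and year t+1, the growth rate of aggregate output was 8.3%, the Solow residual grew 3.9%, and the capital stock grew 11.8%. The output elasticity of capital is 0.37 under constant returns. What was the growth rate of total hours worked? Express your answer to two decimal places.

0.05%

Labor's share = 1 − 0.37 = 0.63.
gY = gA + 0.37×11.8 + 0.63×g.
0.63×g = 8.3 − 3.9 − 4.366 = 0.034.
g = 0.034 / 0.63 = 0.054%.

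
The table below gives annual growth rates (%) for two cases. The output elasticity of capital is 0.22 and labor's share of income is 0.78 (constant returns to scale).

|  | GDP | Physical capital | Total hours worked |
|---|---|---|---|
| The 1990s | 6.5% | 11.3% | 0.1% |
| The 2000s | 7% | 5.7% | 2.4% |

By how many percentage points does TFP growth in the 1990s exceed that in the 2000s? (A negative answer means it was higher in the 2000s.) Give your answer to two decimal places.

Labor's share = 1 − 0.22 = 0.78.
The 1990s: TFP = 6.5 − 2.486 − 0.078 = 3.936%.
The 2000s: TFP = 7 − 1.254 − 1.872 = 3.874%.
Difference = 3.936 − (3.874) = 0.062 pp.

0.06 percentage points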